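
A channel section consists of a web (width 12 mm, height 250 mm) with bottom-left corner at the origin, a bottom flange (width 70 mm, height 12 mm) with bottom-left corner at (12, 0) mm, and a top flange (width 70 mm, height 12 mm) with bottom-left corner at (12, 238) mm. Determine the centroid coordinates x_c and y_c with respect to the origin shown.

x_c = 20.72 mm, y_c = 125.00 mm

web: A = 12 × 250 = 3000.00, centroid at (6.00, 125.00).
bottom flange: A = 70 × 12 = 840.00, centroid at (47.00, 6.00).
top flange: A = 70 × 12 = 840.00, centroid at (47.00, 244.00).
ΣA = 4680.00 mm², ΣAx_c = 96960.00 mm³, ΣAy_c = 585000.00 mm³.
x_c = 96960.00/4680.00 = 20.72 mm; y_c = 585000.00/4680.00 = 125.00 mm.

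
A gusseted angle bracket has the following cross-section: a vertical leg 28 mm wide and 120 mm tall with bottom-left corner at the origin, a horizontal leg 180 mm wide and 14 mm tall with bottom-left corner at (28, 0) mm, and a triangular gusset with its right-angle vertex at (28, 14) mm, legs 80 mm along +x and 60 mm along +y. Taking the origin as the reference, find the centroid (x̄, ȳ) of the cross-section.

vertical leg: A = 28 × 120 = 3360.00, centroid at (14.00, 60.00).
horizontal leg: A = 180 × 14 = 2520.00, centroid at (118.00, 7.00).
gusset: A = ½·80·60 = 2400.00, centroid at (54.67, 34.00).
ΣA = 8280.00 mm², ΣAx̄ = 475600.00 mm³, ΣAȳ = 300840.00 mm³.
x̄ = 475600.00/8280.00 = 57.44 mm; ȳ = 300840.00/8280.00 = 36.33 mm.

x̄ = 57.44 mm, ȳ = 36.33 mm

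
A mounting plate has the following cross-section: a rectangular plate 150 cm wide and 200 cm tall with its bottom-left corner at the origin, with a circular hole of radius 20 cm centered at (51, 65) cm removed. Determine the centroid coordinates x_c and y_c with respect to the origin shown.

plate: A = 150 × 200 = 30000.00, centroid at (75.00, 100.00).
hole: A = −π·20² = -1256.64, centroid at (51.00, 65.00).
ΣA = 28743.36 cm²
ΣAx_c = (30000.00)(75.00) + (-1256.64)(51.00) = 2185911.51 cm³
ΣAy_c = (30000.00)(100.00) + (-1256.64)(65.00) = 2918318.59 cm³
x_c = 2185911.51 / 28743.36 = 76.05 cm
y_c = 2918318.59 / 28743.36 = 101.53 cm

x_c = 76.05 cm, y_c = 101.53 cm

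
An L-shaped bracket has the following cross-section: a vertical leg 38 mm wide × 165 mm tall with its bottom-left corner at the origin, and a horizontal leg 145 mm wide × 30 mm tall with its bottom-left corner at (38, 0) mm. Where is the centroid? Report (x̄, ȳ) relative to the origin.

Part | A | x̄ᵢ | ȳᵢ | A·x̄ᵢ | A·ȳᵢ
vertical leg | 6270.00 | 19.00 | 82.50 | 119130.00 | 517275.00
horizontal leg | 4350.00 | 110.50 | 15.00 | 480675.00 | 65250.00
Σ | 10620.00 |  |  | 599805.00 | 582525.00
x̄ = 599805.00 / 10620.00 = 56.48 mm
ȳ = 582525.00 / 10620.00 = 54.85 mm

x̄ = 56.48 mm, ȳ = 54.85 mm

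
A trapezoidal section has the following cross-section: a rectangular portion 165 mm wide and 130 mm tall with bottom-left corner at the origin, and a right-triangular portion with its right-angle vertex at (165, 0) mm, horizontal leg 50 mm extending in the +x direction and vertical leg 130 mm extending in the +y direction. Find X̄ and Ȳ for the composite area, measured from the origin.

rectangular portion: A = 165 × 130 = 21450.00, centroid at (82.50, 65.00).
triangular portion: A = ½·50·130 = 3250.00, centroid at (181.67, 43.33).
ΣA = 24700.00 mm²
ΣAX̄ = (21450.00)(82.50) + (3250.00)(181.67) = 2360041.67 mm³
ΣAȲ = (21450.00)(65.00) + (3250.00)(43.33) = 1535083.33 mm³
X̄ = 2360041.67 / 24700.00 = 95.55 mm
Ȳ = 1535083.33 / 24700.00 = 62.15 mm

X̄ = 95.55 mm, Ȳ = 62.15 mm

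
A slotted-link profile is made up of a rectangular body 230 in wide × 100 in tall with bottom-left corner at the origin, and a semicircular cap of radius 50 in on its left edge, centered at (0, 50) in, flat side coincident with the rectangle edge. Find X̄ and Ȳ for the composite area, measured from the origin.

Part | A | x̄ᵢ | ȳᵢ | A·x̄ᵢ | A·ȳᵢ
rectangular body | 23000.00 | 115.00 | 50.00 | 2645000.00 | 1150000.00
semicircular end | 3926.99 | -21.22 | 50.00 | -83333.33 | 196349.54
Σ | 26926.99 |  |  | 2561666.67 | 1346349.54
X̄ = 2561666.67 / 26926.99 = 95.13 in
Ȳ = 1346349.54 / 26926.99 = 50.00 in

X̄ = 95.13 in, Ȳ = 50.00 in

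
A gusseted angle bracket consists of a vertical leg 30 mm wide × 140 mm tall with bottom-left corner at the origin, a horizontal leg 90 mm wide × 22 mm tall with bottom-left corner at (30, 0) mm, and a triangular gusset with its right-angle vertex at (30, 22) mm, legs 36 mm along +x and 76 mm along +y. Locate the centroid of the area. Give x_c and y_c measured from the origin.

Part | A | x̄ᵢ | ȳᵢ | A·x̄ᵢ | A·ȳᵢ
vertical leg | 4200.00 | 15.00 | 70.00 | 63000.00 | 294000.00
horizontal leg | 1980.00 | 75.00 | 11.00 | 148500.00 | 21780.00
gusset | 1368.00 | 42.00 | 47.33 | 57456.00 | 64752.00
Σ | 7548.00 |  |  | 268956.00 | 380532.00
x_c = 268956.00 / 7548.00 = 35.63 mm
y_c = 380532.00 / 7548.00 = 50.41 mm

x_c = 35.63 mm, y_c = 50.41 mm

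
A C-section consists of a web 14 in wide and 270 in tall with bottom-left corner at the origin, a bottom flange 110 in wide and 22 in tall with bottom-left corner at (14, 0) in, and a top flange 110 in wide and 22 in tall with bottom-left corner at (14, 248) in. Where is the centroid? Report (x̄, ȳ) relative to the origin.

web: A = 14 × 270 = 3780.00, centroid at (7.00, 135.00).
bottom flange: A = 110 × 22 = 2420.00, centroid at (69.00, 11.00).
top flange: A = 110 × 22 = 2420.00, centroid at (69.00, 259.00).
ΣA = 8620.00 in², ΣAx̄ = 360420.00 in³, ΣAȳ = 1163700.00 in³.
x̄ = 360420.00/8620.00 = 41.81 in; ȳ = 1163700.00/8620.00 = 135.00 in.

x̄ = 41.81 in, ȳ = 135.00 in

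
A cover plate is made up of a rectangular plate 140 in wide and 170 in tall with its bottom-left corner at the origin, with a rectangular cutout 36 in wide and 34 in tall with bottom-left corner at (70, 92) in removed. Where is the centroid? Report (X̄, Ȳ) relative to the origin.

plate: A = 140 × 170 = 23800.00, centroid at (70.00, 85.00).
hole: A = −(36 × 34) = -1224.00, centroid at (88.00, 109.00).
ΣA = 22576.00 in², ΣAX̄ = 1558288.00 in³, ΣAȲ = 1889584.00 in³.
X̄ = 1558288.00/22576.00 = 69.02 in; Ȳ = 1889584.00/22576.00 = 83.70 in.

X̄ = 69.02 in, Ȳ = 83.70 in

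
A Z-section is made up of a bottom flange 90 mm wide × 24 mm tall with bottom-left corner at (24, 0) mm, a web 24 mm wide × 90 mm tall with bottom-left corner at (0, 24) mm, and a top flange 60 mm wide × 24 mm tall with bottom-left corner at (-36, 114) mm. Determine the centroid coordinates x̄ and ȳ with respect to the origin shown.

x̄ = 28.88 mm, ȳ = 61.88 mm

bottom flange: A = 90 × 24 = 2160.00, centroid at (69.00, 12.00).
web: A = 24 × 90 = 2160.00, centroid at (12.00, 69.00).
top flange: A = 60 × 24 = 1440.00, centroid at (-6.00, 126.00).
ΣA = 5760.00 mm²
ΣAx̄ = (2160.00)(69.00) + (2160.00)(12.00) + (1440.00)(-6.00) = 166320.00 mm³
ΣAȳ = (2160.00)(12.00) + (2160.00)(69.00) + (1440.00)(126.00) = 356400.00 mm³
x̄ = 166320.00 / 5760.00 = 28.88 mm
ȳ = 356400.00 / 5760.00 = 61.88 mm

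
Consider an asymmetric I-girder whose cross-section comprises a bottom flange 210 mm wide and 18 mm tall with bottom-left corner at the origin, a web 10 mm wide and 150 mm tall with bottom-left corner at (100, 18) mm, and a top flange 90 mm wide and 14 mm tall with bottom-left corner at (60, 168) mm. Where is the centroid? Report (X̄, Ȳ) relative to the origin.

bottom flange: A = 210 × 18 = 3780.00, centroid at (105.00, 9.00).
web: A = 10 × 150 = 1500.00, centroid at (105.00, 93.00).
top flange: A = 90 × 14 = 1260.00, centroid at (105.00, 175.00).
ΣA = 6540.00 mm²
ΣAX̄ = (3780.00)(105.00) + (1500.00)(105.00) + (1260.00)(105.00) = 686700.00 mm³
ΣAȲ = (3780.00)(9.00) + (1500.00)(93.00) + (1260.00)(175.00) = 394020.00 mm³
X̄ = 686700.00 / 6540.00 = 105.00 mm
Ȳ = 394020.00 / 6540.00 = 60.25 mm

X̄ = 105.00 mm, Ȳ = 60.25 mm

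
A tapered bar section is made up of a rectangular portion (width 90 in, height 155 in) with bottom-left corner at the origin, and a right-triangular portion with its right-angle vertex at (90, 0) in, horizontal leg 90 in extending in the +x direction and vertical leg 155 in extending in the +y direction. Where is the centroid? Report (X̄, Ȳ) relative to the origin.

X̄ = 70.00 in, Ȳ = 68.89 in

rectangular portion: A = 90 × 155 = 13950.00, centroid at (45.00, 77.50).
triangular portion: A = ½·90·155 = 6975.00, centroid at (120.00, 51.67).
ΣA = 20925.00 in²
ΣAX̄ = (13950.00)(45.00) + (6975.00)(120.00) = 1464750.00 in³
ΣAȲ = (13950.00)(77.50) + (6975.00)(51.67) = 1441500.00 in³
X̄ = 1464750.00 / 20925.00 = 70.00 in
Ȳ = 1441500.00 / 20925.00 = 68.89 in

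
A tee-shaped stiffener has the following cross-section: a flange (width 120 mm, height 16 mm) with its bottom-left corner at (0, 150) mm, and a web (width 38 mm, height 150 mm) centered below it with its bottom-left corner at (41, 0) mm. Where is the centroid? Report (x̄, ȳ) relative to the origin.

Part | A | x̄ᵢ | ȳᵢ | A·x̄ᵢ | A·ȳᵢ
web | 5700.00 | 60.00 | 75.00 | 342000.00 | 427500.00
flange | 1920.00 | 60.00 | 158.00 | 115200.00 | 303360.00
Σ | 7620.00 |  |  | 457200.00 | 730860.00
x̄ = 457200.00 / 7620.00 = 60.00 mm
ȳ = 730860.00 / 7620.00 = 95.91 mm

x̄ = 60.00 mm, ȳ = 95.91 mm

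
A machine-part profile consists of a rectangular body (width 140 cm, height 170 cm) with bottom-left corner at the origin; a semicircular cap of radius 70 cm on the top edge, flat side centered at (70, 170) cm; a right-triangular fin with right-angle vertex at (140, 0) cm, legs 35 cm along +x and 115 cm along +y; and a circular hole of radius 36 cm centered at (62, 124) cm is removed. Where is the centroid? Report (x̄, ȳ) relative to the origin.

x̄ = 76.69 cm, ȳ = 106.41 cm

Part | A | x̄ᵢ | ȳᵢ | A·x̄ᵢ | A·ȳᵢ
rectangular body | 23800.00 | 70.00 | 85.00 | 1666000.00 | 2023000.00
semicircular top | 7696.90 | 70.00 | 199.71 | 538783.14 | 1537140.01
triangular fin | 2012.50 | 151.67 | 38.33 | 305229.17 | 77145.83
hole | -4071.50 | 62.00 | 124.00 | -252433.25 | -504866.51
Σ | 29437.90 |  |  | 2257579.05 | 3132419.33
x̄ = 2257579.05 / 29437.90 = 76.69 cm
ȳ = 3132419.33 / 29437.90 = 106.41 cm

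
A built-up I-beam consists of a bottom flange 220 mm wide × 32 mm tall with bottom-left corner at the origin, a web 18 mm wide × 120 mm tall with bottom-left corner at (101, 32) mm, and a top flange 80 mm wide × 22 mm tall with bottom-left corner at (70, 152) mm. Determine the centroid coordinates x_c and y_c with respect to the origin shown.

x_c = 110.00 mm, y_c = 54.58 mm

bottom flange: A = 220 × 32 = 7040.00, centroid at (110.00, 16.00).
web: A = 18 × 120 = 2160.00, centroid at (110.00, 92.00).
top flange: A = 80 × 22 = 1760.00, centroid at (110.00, 163.00).
ΣA = 10960.00 mm², ΣAx_c = 1205600.00 mm³, ΣAy_c = 598240.00 mm³.
x_c = 1205600.00/10960.00 = 110.00 mm; y_c = 598240.00/10960.00 = 54.58 mm.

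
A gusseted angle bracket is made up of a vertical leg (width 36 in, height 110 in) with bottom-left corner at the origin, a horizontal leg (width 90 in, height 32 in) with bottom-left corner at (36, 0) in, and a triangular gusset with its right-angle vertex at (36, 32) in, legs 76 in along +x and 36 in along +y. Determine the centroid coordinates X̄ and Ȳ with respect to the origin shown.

vertical leg: A = 36 × 110 = 3960.00, centroid at (18.00, 55.00).
horizontal leg: A = 90 × 32 = 2880.00, centroid at (81.00, 16.00).
gusset: A = ½·76·36 = 1368.00, centroid at (61.33, 44.00).
ΣA = 8208.00 in², ΣAX̄ = 388464.00 in³, ΣAȲ = 324072.00 in³.
X̄ = 388464.00/8208.00 = 47.33 in; Ȳ = 324072.00/8208.00 = 39.48 in.

X̄ = 47.33 in, Ȳ = 39.48 in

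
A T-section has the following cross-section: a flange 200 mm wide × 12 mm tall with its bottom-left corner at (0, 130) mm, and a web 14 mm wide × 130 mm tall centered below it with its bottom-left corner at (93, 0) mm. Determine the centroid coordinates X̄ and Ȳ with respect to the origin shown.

X̄ = 100.00 mm, Ȳ = 105.38 mm

web: A = 14 × 130 = 1820.00, centroid at (100.00, 65.00).
flange: A = 200 × 12 = 2400.00, centroid at (100.00, 136.00).
ΣA = 4220.00 mm², ΣAX̄ = 422000.00 mm³, ΣAȲ = 444700.00 mm³.
X̄ = 422000.00/4220.00 = 100.00 mm; Ȳ = 444700.00/4220.00 = 105.38 mm.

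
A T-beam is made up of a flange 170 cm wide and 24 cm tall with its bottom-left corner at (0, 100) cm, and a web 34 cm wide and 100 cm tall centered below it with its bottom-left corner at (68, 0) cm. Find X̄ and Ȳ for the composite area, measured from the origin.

web: A = 34 × 100 = 3400.00, centroid at (85.00, 50.00).
flange: A = 170 × 24 = 4080.00, centroid at (85.00, 112.00).
ΣA = 7480.00 cm²
ΣAX̄ = (3400.00)(85.00) + (4080.00)(85.00) = 635800.00 cm³
ΣAȲ = (3400.00)(50.00) + (4080.00)(112.00) = 626960.00 cm³
X̄ = 635800.00 / 7480.00 = 85.00 cm
Ȳ = 626960.00 / 7480.00 = 83.82 cm

X̄ = 85.00 cm, Ȳ = 83.82 cm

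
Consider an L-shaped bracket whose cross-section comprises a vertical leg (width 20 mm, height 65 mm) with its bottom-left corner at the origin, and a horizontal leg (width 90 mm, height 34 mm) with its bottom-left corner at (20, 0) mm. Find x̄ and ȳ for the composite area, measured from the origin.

Part | A | x̄ᵢ | ȳᵢ | A·x̄ᵢ | A·ȳᵢ
vertical leg | 1300.00 | 10.00 | 32.50 | 13000.00 | 42250.00
horizontal leg | 3060.00 | 65.00 | 17.00 | 198900.00 | 52020.00
Σ | 4360.00 |  |  | 211900.00 | 94270.00
x̄ = 211900.00 / 4360.00 = 48.60 mm
ȳ = 94270.00 / 4360.00 = 21.62 mm

x̄ = 48.60 mm, ȳ = 21.62 mm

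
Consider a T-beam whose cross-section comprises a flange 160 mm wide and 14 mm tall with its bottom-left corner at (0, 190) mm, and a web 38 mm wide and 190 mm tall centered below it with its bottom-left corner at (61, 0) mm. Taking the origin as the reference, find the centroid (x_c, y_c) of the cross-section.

x_c = 80.00 mm, y_c = 119.15 mm

Part | A | x̄ᵢ | ȳᵢ | A·x̄ᵢ | A·ȳᵢ
web | 7220.00 | 80.00 | 95.00 | 577600.00 | 685900.00
flange | 2240.00 | 80.00 | 197.00 | 179200.00 | 441280.00
Σ | 9460.00 |  |  | 756800.00 | 1127180.00
x_c = 756800.00 / 9460.00 = 80.00 mm
y_c = 1127180.00 / 9460.00 = 119.15 mm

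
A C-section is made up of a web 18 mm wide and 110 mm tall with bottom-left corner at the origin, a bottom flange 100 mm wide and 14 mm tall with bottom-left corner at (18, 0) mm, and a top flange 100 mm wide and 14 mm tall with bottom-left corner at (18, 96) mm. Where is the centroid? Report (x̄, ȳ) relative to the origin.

x̄ = 43.56 mm, ȳ = 55.00 mm

Part | A | x̄ᵢ | ȳᵢ | A·x̄ᵢ | A·ȳᵢ
web | 1980.00 | 9.00 | 55.00 | 17820.00 | 108900.00
bottom flange | 1400.00 | 68.00 | 7.00 | 95200.00 | 9800.00
top flange | 1400.00 | 68.00 | 103.00 | 95200.00 | 144200.00
Σ | 4780.00 |  |  | 208220.00 | 262900.00
x̄ = 208220.00 / 4780.00 = 43.56 mm
ȳ = 262900.00 / 4780.00 = 55.00 mm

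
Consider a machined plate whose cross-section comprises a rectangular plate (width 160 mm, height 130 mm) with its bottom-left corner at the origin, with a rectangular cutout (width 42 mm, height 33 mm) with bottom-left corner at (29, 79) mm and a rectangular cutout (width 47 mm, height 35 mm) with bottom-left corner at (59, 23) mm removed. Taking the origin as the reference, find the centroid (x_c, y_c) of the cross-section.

plate: A = 160 × 130 = 20800.00, centroid at (80.00, 65.00).
hole 1: A = −(42 × 33) = -1386.00, centroid at (50.00, 95.50).
hole 2: A = −(47 × 35) = -1645.00, centroid at (82.50, 40.50).
ΣA = 17769.00 mm², ΣAx_c = 1458987.50 mm³, ΣAy_c = 1153014.50 mm³.
x_c = 1458987.50/17769.00 = 82.11 mm; y_c = 1153014.50/17769.00 = 64.89 mm.

x_c = 82.11 mm, y_c = 64.89 mm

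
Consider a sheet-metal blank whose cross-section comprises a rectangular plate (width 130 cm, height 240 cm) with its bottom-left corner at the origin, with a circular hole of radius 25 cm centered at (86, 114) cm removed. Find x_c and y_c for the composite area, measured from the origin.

plate: A = 130 × 240 = 31200.00, centroid at (65.00, 120.00).
hole: A = −π·25² = -1963.50, centroid at (86.00, 114.00).
ΣA = 29236.50 cm²
ΣAx_c = (31200.00)(65.00) + (-1963.50)(86.00) = 1859139.39 cm³
ΣAy_c = (31200.00)(120.00) + (-1963.50)(114.00) = 3520161.52 cm³
x_c = 1859139.39 / 29236.50 = 63.59 cm
y_c = 3520161.52 / 29236.50 = 120.40 cm

x_c = 63.59 cm, y_c = 120.40 cm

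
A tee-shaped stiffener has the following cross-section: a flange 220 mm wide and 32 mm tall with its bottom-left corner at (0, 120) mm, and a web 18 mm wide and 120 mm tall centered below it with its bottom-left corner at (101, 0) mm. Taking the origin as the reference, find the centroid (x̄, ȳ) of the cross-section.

x̄ = 110.00 mm, ȳ = 118.16 mm

Part | A | x̄ᵢ | ȳᵢ | A·x̄ᵢ | A·ȳᵢ
web | 2160.00 | 110.00 | 60.00 | 237600.00 | 129600.00
flange | 7040.00 | 110.00 | 136.00 | 774400.00 | 957440.00
Σ | 9200.00 |  |  | 1012000.00 | 1087040.00
x̄ = 1012000.00 / 9200.00 = 110.00 mm
ȳ = 1087040.00 / 9200.00 = 118.16 mm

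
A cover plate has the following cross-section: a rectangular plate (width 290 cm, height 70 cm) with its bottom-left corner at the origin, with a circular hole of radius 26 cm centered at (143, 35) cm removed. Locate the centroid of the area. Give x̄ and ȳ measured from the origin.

plate: A = 290 × 70 = 20300.00, centroid at (145.00, 35.00).
hole: A = −π·26² = -2123.72, centroid at (143.00, 35.00).
ΣA = 18176.28 cm²
ΣAx̄ = (20300.00)(145.00) + (-2123.72)(143.00) = 2639808.52 cm³
ΣAȳ = (20300.00)(35.00) + (-2123.72)(35.00) = 636169.92 cm³
x̄ = 2639808.52 / 18176.28 = 145.23 cm
ȳ = 636169.92 / 18176.28 = 35.00 cm

x̄ = 145.23 cm, ȳ = 35.00 cm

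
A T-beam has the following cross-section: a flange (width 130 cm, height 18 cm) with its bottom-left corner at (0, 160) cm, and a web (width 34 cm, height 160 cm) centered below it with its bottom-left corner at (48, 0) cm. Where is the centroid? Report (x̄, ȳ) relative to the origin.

x̄ = 65.00 cm, ȳ = 106.77 cm

Part | A | x̄ᵢ | ȳᵢ | A·x̄ᵢ | A·ȳᵢ
web | 5440.00 | 65.00 | 80.00 | 353600.00 | 435200.00
flange | 2340.00 | 65.00 | 169.00 | 152100.00 | 395460.00
Σ | 7780.00 |  |  | 505700.00 | 830660.00
x̄ = 505700.00 / 7780.00 = 65.00 cm
ȳ = 830660.00 / 7780.00 = 106.77 cm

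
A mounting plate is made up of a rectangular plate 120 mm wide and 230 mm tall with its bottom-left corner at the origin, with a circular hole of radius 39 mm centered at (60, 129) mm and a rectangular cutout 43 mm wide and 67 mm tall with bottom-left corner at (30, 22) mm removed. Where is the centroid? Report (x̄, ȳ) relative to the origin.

x̄ = 61.23 mm, ȳ = 120.24 mm

Part | A | x̄ᵢ | ȳᵢ | A·x̄ᵢ | A·ȳᵢ
plate | 27600.00 | 60.00 | 115.00 | 1656000.00 | 3174000.00
hole 1 | -4778.36 | 60.00 | 129.00 | -286701.75 | -616408.75
hole 2 | -2881.00 | 51.50 | 55.50 | -148371.50 | -159895.50
Σ | 19940.64 |  |  | 1220926.75 | 2397695.75
x̄ = 1220926.75 / 19940.64 = 61.23 mm
ȳ = 2397695.75 / 19940.64 = 120.24 mm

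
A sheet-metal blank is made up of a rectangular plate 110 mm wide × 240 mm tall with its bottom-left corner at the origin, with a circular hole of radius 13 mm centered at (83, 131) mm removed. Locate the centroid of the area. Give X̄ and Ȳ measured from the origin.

Part | A | x̄ᵢ | ȳᵢ | A·x̄ᵢ | A·ȳᵢ
plate | 26400.00 | 55.00 | 120.00 | 1452000.00 | 3168000.00
hole | -530.93 | 83.00 | 131.00 | -44067.12 | -69551.72
Σ | 25869.07 |  |  | 1407932.88 | 3098448.28
X̄ = 1407932.88 / 25869.07 = 54.43 mm
Ȳ = 3098448.28 / 25869.07 = 119.77 mm

X̄ = 54.43 mm, Ȳ = 119.77 mm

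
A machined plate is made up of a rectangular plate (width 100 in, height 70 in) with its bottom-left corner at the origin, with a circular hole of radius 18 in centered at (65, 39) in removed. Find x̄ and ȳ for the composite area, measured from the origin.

Part | A | x̄ᵢ | ȳᵢ | A·x̄ᵢ | A·ȳᵢ
plate | 7000.00 | 50.00 | 35.00 | 350000.00 | 245000.00
hole | -1017.88 | 65.00 | 39.00 | -66161.94 | -39697.16
Σ | 5982.12 |  |  | 283838.06 | 205302.84
x̄ = 283838.06 / 5982.12 = 47.45 in
ȳ = 205302.84 / 5982.12 = 34.32 in

x̄ = 47.45 in, ȳ = 34.32 in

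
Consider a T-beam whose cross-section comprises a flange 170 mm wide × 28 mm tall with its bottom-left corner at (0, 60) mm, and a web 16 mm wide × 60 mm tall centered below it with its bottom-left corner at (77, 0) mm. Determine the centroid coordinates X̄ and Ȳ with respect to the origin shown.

X̄ = 85.00 mm, Ȳ = 66.62 mm

web: A = 16 × 60 = 960.00, centroid at (85.00, 30.00).
flange: A = 170 × 28 = 4760.00, centroid at (85.00, 74.00).
ΣA = 5720.00 mm²
ΣAX̄ = (960.00)(85.00) + (4760.00)(85.00) = 486200.00 mm³
ΣAȲ = (960.00)(30.00) + (4760.00)(74.00) = 381040.00 mm³
X̄ = 486200.00 / 5720.00 = 85.00 mm
Ȳ = 381040.00 / 5720.00 = 66.62 mm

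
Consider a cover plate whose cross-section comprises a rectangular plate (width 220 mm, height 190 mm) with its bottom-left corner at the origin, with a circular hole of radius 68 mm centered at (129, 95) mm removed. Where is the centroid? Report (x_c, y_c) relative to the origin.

x_c = 99.88 mm, y_c = 95.00 mm

plate: A = 220 × 190 = 41800.00, centroid at (110.00, 95.00).
hole: A = −π·68² = -14526.72, centroid at (129.00, 95.00).
ΣA = 27273.28 mm²
ΣAx_c = (41800.00)(110.00) + (-14526.72)(129.00) = 2724052.55 mm³
ΣAy_c = (41800.00)(95.00) + (-14526.72)(95.00) = 2590961.18 mm³
x_c = 2724052.55 / 27273.28 = 99.88 mm
y_c = 2590961.18 / 27273.28 = 95.00 mm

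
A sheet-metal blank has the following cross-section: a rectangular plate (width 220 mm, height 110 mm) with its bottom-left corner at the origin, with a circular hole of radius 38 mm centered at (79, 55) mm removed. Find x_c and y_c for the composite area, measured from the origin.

x_c = 117.15 mm, y_c = 55.00 mm

plate: A = 220 × 110 = 24200.00, centroid at (110.00, 55.00).
hole: A = −π·38² = -4536.46, centroid at (79.00, 55.00).
ΣA = 19663.54 mm²
ΣAx_c = (24200.00)(110.00) + (-4536.46)(79.00) = 2303619.68 mm³
ΣAy_c = (24200.00)(55.00) + (-4536.46)(55.00) = 1081494.71 mm³
x_c = 2303619.68 / 19663.54 = 117.15 mm
y_c = 1081494.71 / 19663.54 = 55.00 mm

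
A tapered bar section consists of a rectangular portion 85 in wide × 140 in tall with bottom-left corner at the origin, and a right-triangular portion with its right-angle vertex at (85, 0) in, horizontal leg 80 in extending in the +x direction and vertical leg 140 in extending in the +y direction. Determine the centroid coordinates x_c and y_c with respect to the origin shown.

x_c = 64.63 in, y_c = 62.53 in

Part | A | x̄ᵢ | ȳᵢ | A·x̄ᵢ | A·ȳᵢ
rectangular portion | 11900.00 | 42.50 | 70.00 | 505750.00 | 833000.00
triangular portion | 5600.00 | 111.67 | 46.67 | 625333.33 | 261333.33
Σ | 17500.00 |  |  | 1131083.33 | 1094333.33
x_c = 1131083.33 / 17500.00 = 64.63 in
y_c = 1094333.33 / 17500.00 = 62.53 in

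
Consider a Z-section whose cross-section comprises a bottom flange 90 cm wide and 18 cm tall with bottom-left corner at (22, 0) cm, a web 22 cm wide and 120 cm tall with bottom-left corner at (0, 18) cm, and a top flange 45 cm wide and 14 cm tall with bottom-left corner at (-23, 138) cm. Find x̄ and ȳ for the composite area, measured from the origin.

x̄ = 28.07 cm, ȳ = 63.77 cm

bottom flange: A = 90 × 18 = 1620.00, centroid at (67.00, 9.00).
web: A = 22 × 120 = 2640.00, centroid at (11.00, 78.00).
top flange: A = 45 × 14 = 630.00, centroid at (-0.50, 145.00).
ΣA = 4890.00 cm², ΣAx̄ = 137265.00 cm³, ΣAȳ = 311850.00 cm³.
x̄ = 137265.00/4890.00 = 28.07 cm; ȳ = 311850.00/4890.00 = 63.77 cm.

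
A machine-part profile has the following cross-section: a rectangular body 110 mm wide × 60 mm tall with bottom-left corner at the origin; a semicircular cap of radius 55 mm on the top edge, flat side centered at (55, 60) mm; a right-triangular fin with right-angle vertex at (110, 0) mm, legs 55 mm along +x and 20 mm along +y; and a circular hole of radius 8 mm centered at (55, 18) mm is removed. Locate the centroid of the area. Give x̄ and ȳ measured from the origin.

x̄ = 58.45 mm, ȳ = 50.77 mm

rectangular body: A = 110 × 60 = 6600.00, centroid at (55.00, 30.00).
semicircular top: A = ½π·55² = 4751.66, centroid at (55.00, 83.34).
triangular fin: A = ½·55·20 = 550.00, centroid at (128.33, 6.67).
hole: A = −π·8² = -201.06, centroid at (55.00, 18.00).
ΣA = 11700.60 mm², ΣAx̄ = 683866.17 mm³, ΣAȳ = 594063.75 mm³.
x̄ = 683866.17/11700.60 = 58.45 mm; ȳ = 594063.75/11700.60 = 50.77 mm.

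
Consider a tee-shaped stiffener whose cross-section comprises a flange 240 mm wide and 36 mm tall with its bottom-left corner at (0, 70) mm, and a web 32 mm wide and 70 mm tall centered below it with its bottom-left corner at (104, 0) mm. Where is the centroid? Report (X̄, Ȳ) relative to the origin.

X̄ = 120.00 mm, Ȳ = 77.09 mm

Part | A | x̄ᵢ | ȳᵢ | A·x̄ᵢ | A·ȳᵢ
web | 2240.00 | 120.00 | 35.00 | 268800.00 | 78400.00
flange | 8640.00 | 120.00 | 88.00 | 1036800.00 | 760320.00
Σ | 10880.00 |  |  | 1305600.00 | 838720.00
X̄ = 1305600.00 / 10880.00 = 120.00 mm
Ȳ = 838720.00 / 10880.00 = 77.09 mm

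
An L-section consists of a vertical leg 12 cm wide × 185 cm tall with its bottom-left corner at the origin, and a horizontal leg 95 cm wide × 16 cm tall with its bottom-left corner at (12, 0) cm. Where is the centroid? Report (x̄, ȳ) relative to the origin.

x̄ = 27.74 cm, ȳ = 58.16 cm

Part | A | x̄ᵢ | ȳᵢ | A·x̄ᵢ | A·ȳᵢ
vertical leg | 2220.00 | 6.00 | 92.50 | 13320.00 | 205350.00
horizontal leg | 1520.00 | 59.50 | 8.00 | 90440.00 | 12160.00
Σ | 3740.00 |  |  | 103760.00 | 217510.00
x̄ = 103760.00 / 3740.00 = 27.74 cm
ȳ = 217510.00 / 3740.00 = 58.16 cm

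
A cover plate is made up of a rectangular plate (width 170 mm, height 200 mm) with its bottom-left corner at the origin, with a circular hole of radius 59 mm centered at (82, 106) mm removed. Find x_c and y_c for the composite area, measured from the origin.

x_c = 86.42 mm, y_c = 97.16 mm

plate: A = 170 × 200 = 34000.00, centroid at (85.00, 100.00).
hole: A = −π·59² = -10935.88, centroid at (82.00, 106.00).
ΣA = 23064.12 mm²
ΣAx_c = (34000.00)(85.00) + (-10935.88)(82.00) = 1993257.51 mm³
ΣAy_c = (34000.00)(100.00) + (-10935.88)(106.00) = 2240796.29 mm³
x_c = 1993257.51 / 23064.12 = 86.42 mm
y_c = 2240796.29 / 23064.12 = 97.16 mm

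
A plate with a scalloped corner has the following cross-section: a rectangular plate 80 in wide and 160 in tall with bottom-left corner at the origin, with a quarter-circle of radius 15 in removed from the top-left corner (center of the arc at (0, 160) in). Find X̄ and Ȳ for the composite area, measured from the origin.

X̄ = 40.47 in, Ȳ = 78.97 in

plate: A = 80 × 160 = 12800.00, centroid at (40.00, 80.00).
removed quarter-circle: A = −¼π·15² = -176.71, centroid at (6.37, 153.63).
ΣA = 12623.29 in²
ΣAX̄ = (12800.00)(40.00) + (-176.71)(6.37) = 510875.00 in³
ΣAȲ = (12800.00)(80.00) + (-176.71)(153.63) = 996850.67 in³
X̄ = 510875.00 / 12623.29 = 40.47 in
Ȳ = 996850.67 / 12623.29 = 78.97 in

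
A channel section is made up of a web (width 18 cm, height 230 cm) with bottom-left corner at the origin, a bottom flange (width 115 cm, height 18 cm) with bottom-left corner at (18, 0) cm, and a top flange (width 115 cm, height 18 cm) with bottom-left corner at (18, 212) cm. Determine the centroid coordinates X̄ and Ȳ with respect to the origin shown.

web: A = 18 × 230 = 4140.00, centroid at (9.00, 115.00).
bottom flange: A = 115 × 18 = 2070.00, centroid at (75.50, 9.00).
top flange: A = 115 × 18 = 2070.00, centroid at (75.50, 221.00).
ΣA = 8280.00 cm², ΣAX̄ = 349830.00 cm³, ΣAȲ = 952200.00 cm³.
X̄ = 349830.00/8280.00 = 42.25 cm; Ȳ = 952200.00/8280.00 = 115.00 cm.

X̄ = 42.25 cm, Ȳ = 115.00 cm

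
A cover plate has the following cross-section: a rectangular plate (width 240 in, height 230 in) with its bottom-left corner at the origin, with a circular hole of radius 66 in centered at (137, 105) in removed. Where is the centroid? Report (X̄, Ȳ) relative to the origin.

X̄ = 114.40 in, Ȳ = 118.30 in

plate: A = 240 × 230 = 55200.00, centroid at (120.00, 115.00).
hole: A = −π·66² = -13684.78, centroid at (137.00, 105.00).
ΣA = 41515.22 in²
ΣAX̄ = (55200.00)(120.00) + (-13684.78)(137.00) = 4749185.47 in³
ΣAȲ = (55200.00)(115.00) + (-13684.78)(105.00) = 4911098.35 in³
X̄ = 4749185.47 / 41515.22 = 114.40 in
Ȳ = 4911098.35 / 41515.22 = 118.30 in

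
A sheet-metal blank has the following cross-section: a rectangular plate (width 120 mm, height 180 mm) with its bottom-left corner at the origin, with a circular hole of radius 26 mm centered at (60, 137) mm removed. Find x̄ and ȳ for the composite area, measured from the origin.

x̄ = 60.00 mm, ȳ = 84.88 mm

plate: A = 120 × 180 = 21600.00, centroid at (60.00, 90.00).
hole: A = −π·26² = -2123.72, centroid at (60.00, 137.00).
ΣA = 19476.28 mm², ΣAx̄ = 1168577.00 mm³, ΣAȳ = 1653050.82 mm³.
x̄ = 1168577.00/19476.28 = 60.00 mm; ȳ = 1653050.82/19476.28 = 84.88 mm.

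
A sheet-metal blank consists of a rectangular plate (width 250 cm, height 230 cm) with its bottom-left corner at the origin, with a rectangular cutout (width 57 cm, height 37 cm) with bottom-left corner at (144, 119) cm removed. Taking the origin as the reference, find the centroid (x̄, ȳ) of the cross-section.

plate: A = 250 × 230 = 57500.00, centroid at (125.00, 115.00).
hole: A = −(57 × 37) = -2109.00, centroid at (172.50, 137.50).
ΣA = 55391.00 cm², ΣAx̄ = 6823697.50 cm³, ΣAȳ = 6322512.50 cm³.
x̄ = 6823697.50/55391.00 = 123.19 cm; ȳ = 6322512.50/55391.00 = 114.14 cm.

x̄ = 123.19 cm, ȳ = 114.14 cm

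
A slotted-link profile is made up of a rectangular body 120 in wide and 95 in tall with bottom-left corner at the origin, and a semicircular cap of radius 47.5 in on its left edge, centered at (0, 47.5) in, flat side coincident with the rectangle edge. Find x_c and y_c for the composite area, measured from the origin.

x_c = 40.99 in, y_c = 47.50 in

rectangular body: A = 120 × 95 = 11400.00, centroid at (60.00, 47.50).
semicircular end: A = ½π·47.5² = 3544.11, centroid at (-20.16, 47.50).
ΣA = 14944.11 in², ΣAx_c = 612552.08 in³, ΣAy_c = 709845.19 in³.
x_c = 612552.08/14944.11 = 40.99 in; y_c = 709845.19/14944.11 = 47.50 in.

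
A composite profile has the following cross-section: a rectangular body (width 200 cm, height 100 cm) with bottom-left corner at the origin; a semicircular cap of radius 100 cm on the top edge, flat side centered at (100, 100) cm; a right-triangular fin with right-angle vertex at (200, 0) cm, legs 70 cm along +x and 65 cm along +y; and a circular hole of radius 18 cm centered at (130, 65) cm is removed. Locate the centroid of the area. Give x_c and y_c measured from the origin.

rectangular body: A = 200 × 100 = 20000.00, centroid at (100.00, 50.00).
semicircular top: A = ½π·100² = 15707.96, centroid at (100.00, 142.44).
triangular fin: A = ½·70·65 = 2275.00, centroid at (223.33, 21.67).
hole: A = −π·18² = -1017.88, centroid at (130.00, 65.00).
ΣA = 36965.09 cm², ΣAx_c = 3946555.78 cm³, ΣAy_c = 3220592.72 cm³.
x_c = 3946555.78/36965.09 = 106.76 cm; y_c = 3220592.72/36965.09 = 87.13 cm.

x_c = 106.76 cm, y_c = 87.13 cm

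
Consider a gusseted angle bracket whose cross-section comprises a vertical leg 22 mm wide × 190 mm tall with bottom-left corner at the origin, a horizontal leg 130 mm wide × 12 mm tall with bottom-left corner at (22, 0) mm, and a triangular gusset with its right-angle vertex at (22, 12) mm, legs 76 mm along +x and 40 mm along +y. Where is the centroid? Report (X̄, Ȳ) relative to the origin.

X̄ = 34.94 mm, Ȳ = 61.29 mm

vertical leg: A = 22 × 190 = 4180.00, centroid at (11.00, 95.00).
horizontal leg: A = 130 × 12 = 1560.00, centroid at (87.00, 6.00).
gusset: A = ½·76·40 = 1520.00, centroid at (47.33, 25.33).
ΣA = 7260.00 mm²
ΣAX̄ = (4180.00)(11.00) + (1560.00)(87.00) + (1520.00)(47.33) = 253646.67 mm³
ΣAȲ = (4180.00)(95.00) + (1560.00)(6.00) + (1520.00)(25.33) = 444966.67 mm³
X̄ = 253646.67 / 7260.00 = 34.94 mm
Ȳ = 444966.67 / 7260.00 = 61.29 mm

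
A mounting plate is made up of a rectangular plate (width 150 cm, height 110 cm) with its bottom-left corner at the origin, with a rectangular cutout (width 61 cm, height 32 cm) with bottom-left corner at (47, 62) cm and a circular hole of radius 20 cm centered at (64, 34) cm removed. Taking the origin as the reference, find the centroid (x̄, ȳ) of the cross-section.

x̄ = 75.67 cm, ȳ = 53.61 cm

Part | A | x̄ᵢ | ȳᵢ | A·x̄ᵢ | A·ȳᵢ
plate | 16500.00 | 75.00 | 55.00 | 1237500.00 | 907500.00
hole 1 | -1952.00 | 77.50 | 78.00 | -151280.00 | -152256.00
hole 2 | -1256.64 | 64.00 | 34.00 | -80424.77 | -42725.66
Σ | 13291.36 |  |  | 1005795.23 | 712518.34
x̄ = 1005795.23 / 13291.36 = 75.67 cm
ȳ = 712518.34 / 13291.36 = 53.61 cm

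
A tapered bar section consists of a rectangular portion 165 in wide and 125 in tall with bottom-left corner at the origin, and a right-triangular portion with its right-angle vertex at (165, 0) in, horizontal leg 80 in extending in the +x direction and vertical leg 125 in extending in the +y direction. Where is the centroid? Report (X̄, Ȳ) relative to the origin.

X̄ = 103.80 in, Ȳ = 58.43 in

rectangular portion: A = 165 × 125 = 20625.00, centroid at (82.50, 62.50).
triangular portion: A = ½·80·125 = 5000.00, centroid at (191.67, 41.67).
ΣA = 25625.00 in², ΣAX̄ = 2659895.83 in³, ΣAȲ = 1497395.83 in³.
X̄ = 2659895.83/25625.00 = 103.80 in; Ȳ = 1497395.83/25625.00 = 58.43 in.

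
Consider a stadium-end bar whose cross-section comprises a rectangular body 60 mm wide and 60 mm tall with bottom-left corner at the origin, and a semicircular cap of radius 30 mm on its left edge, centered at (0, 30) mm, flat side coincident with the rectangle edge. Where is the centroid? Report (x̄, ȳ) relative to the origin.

rectangular body: A = 60 × 60 = 3600.00, centroid at (30.00, 30.00).
semicircular end: A = ½π·30² = 1413.72, centroid at (-12.73, 30.00).
ΣA = 5013.72 mm², ΣAx̄ = 90000.00 mm³, ΣAȳ = 150411.50 mm³.
x̄ = 90000.00/5013.72 = 17.95 mm; ȳ = 150411.50/5013.72 = 30.00 mm.

x̄ = 17.95 mm, ȳ = 30.00 mm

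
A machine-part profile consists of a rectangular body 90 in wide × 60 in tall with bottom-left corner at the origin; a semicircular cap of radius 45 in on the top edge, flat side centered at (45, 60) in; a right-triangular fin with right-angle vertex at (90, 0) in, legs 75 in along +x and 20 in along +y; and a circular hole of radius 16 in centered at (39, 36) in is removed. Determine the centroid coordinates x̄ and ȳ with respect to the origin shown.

rectangular body: A = 90 × 60 = 5400.00, centroid at (45.00, 30.00).
semicircular top: A = ½π·45² = 3180.86, centroid at (45.00, 79.10).
triangular fin: A = ½·75·20 = 750.00, centroid at (115.00, 6.67).
hole: A = −π·16² = -804.25, centroid at (39.00, 36.00).
ΣA = 8526.61 in²
ΣAx̄ = (5400.00)(45.00) + (3180.86)(45.00) + (750.00)(115.00) + (-804.25)(39.00) = 441023.15 in³
ΣAȳ = (5400.00)(30.00) + (3180.86)(79.10) + (750.00)(6.67) + (-804.25)(36.00) = 389648.84 in³
x̄ = 441023.15 / 8526.61 = 51.72 in
ȳ = 389648.84 / 8526.61 = 45.70 in

x̄ = 51.72 in, ȳ = 45.70 in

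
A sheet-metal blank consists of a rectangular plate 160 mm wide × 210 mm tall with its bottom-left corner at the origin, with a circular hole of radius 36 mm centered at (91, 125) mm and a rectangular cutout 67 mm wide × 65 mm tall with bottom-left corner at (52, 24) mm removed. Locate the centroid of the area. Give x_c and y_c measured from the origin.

Part | A | x̄ᵢ | ȳᵢ | A·x̄ᵢ | A·ȳᵢ
plate | 33600.00 | 80.00 | 105.00 | 2688000.00 | 3528000.00
hole 1 | -4071.50 | 91.00 | 125.00 | -370506.87 | -508938.01
hole 2 | -4355.00 | 85.50 | 56.50 | -372352.50 | -246057.50
Σ | 25173.50 |  |  | 1945140.63 | 2773004.49
x_c = 1945140.63 / 25173.50 = 77.27 mm
y_c = 2773004.49 / 25173.50 = 110.16 mm

x_c = 77.27 mm, y_c = 110.16 mm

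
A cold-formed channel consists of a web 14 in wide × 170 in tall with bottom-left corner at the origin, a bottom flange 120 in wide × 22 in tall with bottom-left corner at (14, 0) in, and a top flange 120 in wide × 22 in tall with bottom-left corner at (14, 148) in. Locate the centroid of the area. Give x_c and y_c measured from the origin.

web: A = 14 × 170 = 2380.00, centroid at (7.00, 85.00).
bottom flange: A = 120 × 22 = 2640.00, centroid at (74.00, 11.00).
top flange: A = 120 × 22 = 2640.00, centroid at (74.00, 159.00).
ΣA = 7660.00 in², ΣAx_c = 407380.00 in³, ΣAy_c = 651100.00 in³.
x_c = 407380.00/7660.00 = 53.18 in; y_c = 651100.00/7660.00 = 85.00 in.

x_c = 53.18 in, y_c = 85.00 in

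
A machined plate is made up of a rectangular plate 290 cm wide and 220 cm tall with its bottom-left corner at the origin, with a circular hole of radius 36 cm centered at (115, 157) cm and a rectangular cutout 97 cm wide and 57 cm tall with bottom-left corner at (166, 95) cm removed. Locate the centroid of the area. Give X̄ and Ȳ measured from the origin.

plate: A = 290 × 220 = 63800.00, centroid at (145.00, 110.00).
hole 1: A = −π·36² = -4071.50, centroid at (115.00, 157.00).
hole 2: A = −(97 × 57) = -5529.00, centroid at (214.50, 123.50).
ΣA = 54199.50 cm²
ΣAX̄ = (63800.00)(145.00) + (-4071.50)(115.00) + (-5529.00)(214.50) = 7596806.53 cm³
ΣAȲ = (63800.00)(110.00) + (-4071.50)(157.00) + (-5529.00)(123.50) = 5695942.36 cm³
X̄ = 7596806.53 / 54199.50 = 140.16 cm
Ȳ = 5695942.36 / 54199.50 = 105.09 cm

X̄ = 140.16 cm, Ȳ = 105.09 cm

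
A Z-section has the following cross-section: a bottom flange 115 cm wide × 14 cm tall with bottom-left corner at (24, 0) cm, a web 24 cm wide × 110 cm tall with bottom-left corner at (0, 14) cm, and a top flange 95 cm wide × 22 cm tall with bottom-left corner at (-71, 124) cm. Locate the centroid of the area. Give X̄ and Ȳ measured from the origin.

bottom flange: A = 115 × 14 = 1610.00, centroid at (81.50, 7.00).
web: A = 24 × 110 = 2640.00, centroid at (12.00, 69.00).
top flange: A = 95 × 22 = 2090.00, centroid at (-23.50, 135.00).
ΣA = 6340.00 cm², ΣAX̄ = 113780.00 cm³, ΣAȲ = 475580.00 cm³.
X̄ = 113780.00/6340.00 = 17.95 cm; Ȳ = 475580.00/6340.00 = 75.01 cm.

X̄ = 17.95 cm, Ȳ = 75.01 cm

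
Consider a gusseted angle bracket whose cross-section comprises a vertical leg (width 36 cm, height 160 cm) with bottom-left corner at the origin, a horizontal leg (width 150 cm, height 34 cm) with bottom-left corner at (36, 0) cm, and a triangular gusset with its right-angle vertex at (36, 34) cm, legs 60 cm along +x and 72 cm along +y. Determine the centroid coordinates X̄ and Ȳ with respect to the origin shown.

X̄ = 60.73 cm, Ȳ = 51.67 cm

vertical leg: A = 36 × 160 = 5760.00, centroid at (18.00, 80.00).
horizontal leg: A = 150 × 34 = 5100.00, centroid at (111.00, 17.00).
gusset: A = ½·60·72 = 2160.00, centroid at (56.00, 58.00).
ΣA = 13020.00 cm², ΣAX̄ = 790740.00 cm³, ΣAȲ = 672780.00 cm³.
X̄ = 790740.00/13020.00 = 60.73 cm; Ȳ = 672780.00/13020.00 = 51.67 cm.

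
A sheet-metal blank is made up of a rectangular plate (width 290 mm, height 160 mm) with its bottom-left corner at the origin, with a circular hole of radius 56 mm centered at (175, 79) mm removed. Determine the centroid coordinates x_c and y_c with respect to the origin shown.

plate: A = 290 × 160 = 46400.00, centroid at (145.00, 80.00).
hole: A = −π·56² = -9852.03, centroid at (175.00, 79.00).
ΣA = 36547.97 mm², ΣAx_c = 5003893.95 mm³, ΣAy_c = 2933689.27 mm³.
x_c = 5003893.95/36547.97 = 136.91 mm; y_c = 2933689.27/36547.97 = 80.27 mm.

x_c = 136.91 mm, y_c = 80.27 mm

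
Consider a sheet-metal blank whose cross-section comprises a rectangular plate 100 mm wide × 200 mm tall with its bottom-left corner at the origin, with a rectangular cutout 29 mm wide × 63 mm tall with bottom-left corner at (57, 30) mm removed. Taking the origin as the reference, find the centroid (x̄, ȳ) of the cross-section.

x̄ = 47.84 mm, ȳ = 103.87 mm

plate: A = 100 × 200 = 20000.00, centroid at (50.00, 100.00).
hole: A = −(29 × 63) = -1827.00, centroid at (71.50, 61.50).
ΣA = 18173.00 mm², ΣAx̄ = 869369.50 mm³, ΣAȳ = 1887639.50 mm³.
x̄ = 869369.50/18173.00 = 47.84 mm; ȳ = 1887639.50/18173.00 = 103.87 mm.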